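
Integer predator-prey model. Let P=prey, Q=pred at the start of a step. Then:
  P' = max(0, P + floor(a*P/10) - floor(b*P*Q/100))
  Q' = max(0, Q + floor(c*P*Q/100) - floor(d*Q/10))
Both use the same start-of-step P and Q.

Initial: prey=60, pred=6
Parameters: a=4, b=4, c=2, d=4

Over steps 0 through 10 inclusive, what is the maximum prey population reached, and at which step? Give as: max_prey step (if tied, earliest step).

Step 1: prey: 60+24-14=70; pred: 6+7-2=11
Step 2: prey: 70+28-30=68; pred: 11+15-4=22
Step 3: prey: 68+27-59=36; pred: 22+29-8=43
Step 4: prey: 36+14-61=0; pred: 43+30-17=56
Step 5: prey: 0+0-0=0; pred: 56+0-22=34
Step 6: prey: 0+0-0=0; pred: 34+0-13=21
Step 7: prey: 0+0-0=0; pred: 21+0-8=13
Step 8: prey: 0+0-0=0; pred: 13+0-5=8
Step 9: prey: 0+0-0=0; pred: 8+0-3=5
Step 10: prey: 0+0-0=0; pred: 5+0-2=3
Max prey = 70 at step 1

Answer: 70 1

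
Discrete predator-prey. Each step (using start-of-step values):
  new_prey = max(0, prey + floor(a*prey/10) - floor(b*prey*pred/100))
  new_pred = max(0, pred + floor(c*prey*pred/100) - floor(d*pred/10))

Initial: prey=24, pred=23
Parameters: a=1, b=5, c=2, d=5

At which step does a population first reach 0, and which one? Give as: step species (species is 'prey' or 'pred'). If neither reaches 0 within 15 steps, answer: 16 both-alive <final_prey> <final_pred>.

Answer: 1 prey

Derivation:
Step 1: prey: 24+2-27=0; pred: 23+11-11=23
First extinction: prey at step 1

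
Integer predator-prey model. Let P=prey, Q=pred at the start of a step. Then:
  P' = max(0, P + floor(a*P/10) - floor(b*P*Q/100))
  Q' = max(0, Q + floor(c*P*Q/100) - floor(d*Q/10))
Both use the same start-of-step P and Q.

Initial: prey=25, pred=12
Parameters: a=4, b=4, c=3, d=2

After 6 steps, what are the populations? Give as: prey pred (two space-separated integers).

Answer: 0 23

Derivation:
Step 1: prey: 25+10-12=23; pred: 12+9-2=19
Step 2: prey: 23+9-17=15; pred: 19+13-3=29
Step 3: prey: 15+6-17=4; pred: 29+13-5=37
Step 4: prey: 4+1-5=0; pred: 37+4-7=34
Step 5: prey: 0+0-0=0; pred: 34+0-6=28
Step 6: prey: 0+0-0=0; pred: 28+0-5=23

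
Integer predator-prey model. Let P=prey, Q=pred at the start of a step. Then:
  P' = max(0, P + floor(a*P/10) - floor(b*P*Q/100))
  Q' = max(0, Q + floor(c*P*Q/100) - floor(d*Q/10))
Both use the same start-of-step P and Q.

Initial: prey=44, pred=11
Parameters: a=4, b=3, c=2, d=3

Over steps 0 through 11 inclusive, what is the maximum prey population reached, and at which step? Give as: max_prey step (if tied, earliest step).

Answer: 47 1

Derivation:
Step 1: prey: 44+17-14=47; pred: 11+9-3=17
Step 2: prey: 47+18-23=42; pred: 17+15-5=27
Step 3: prey: 42+16-34=24; pred: 27+22-8=41
Step 4: prey: 24+9-29=4; pred: 41+19-12=48
Step 5: prey: 4+1-5=0; pred: 48+3-14=37
Step 6: prey: 0+0-0=0; pred: 37+0-11=26
Step 7: prey: 0+0-0=0; pred: 26+0-7=19
Step 8: prey: 0+0-0=0; pred: 19+0-5=14
Step 9: prey: 0+0-0=0; pred: 14+0-4=10
Step 10: prey: 0+0-0=0; pred: 10+0-3=7
Step 11: prey: 0+0-0=0; pred: 7+0-2=5
Max prey = 47 at step 1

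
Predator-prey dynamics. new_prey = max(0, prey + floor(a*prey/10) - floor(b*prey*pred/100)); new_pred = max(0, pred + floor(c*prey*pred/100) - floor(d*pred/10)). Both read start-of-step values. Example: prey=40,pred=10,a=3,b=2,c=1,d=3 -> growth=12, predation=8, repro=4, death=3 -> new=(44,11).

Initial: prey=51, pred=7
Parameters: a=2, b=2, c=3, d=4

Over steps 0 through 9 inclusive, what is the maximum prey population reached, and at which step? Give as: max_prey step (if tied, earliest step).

Step 1: prey: 51+10-7=54; pred: 7+10-2=15
Step 2: prey: 54+10-16=48; pred: 15+24-6=33
Step 3: prey: 48+9-31=26; pred: 33+47-13=67
Step 4: prey: 26+5-34=0; pred: 67+52-26=93
Step 5: prey: 0+0-0=0; pred: 93+0-37=56
Step 6: prey: 0+0-0=0; pred: 56+0-22=34
Step 7: prey: 0+0-0=0; pred: 34+0-13=21
Step 8: prey: 0+0-0=0; pred: 21+0-8=13
Step 9: prey: 0+0-0=0; pred: 13+0-5=8
Max prey = 54 at step 1

Answer: 54 1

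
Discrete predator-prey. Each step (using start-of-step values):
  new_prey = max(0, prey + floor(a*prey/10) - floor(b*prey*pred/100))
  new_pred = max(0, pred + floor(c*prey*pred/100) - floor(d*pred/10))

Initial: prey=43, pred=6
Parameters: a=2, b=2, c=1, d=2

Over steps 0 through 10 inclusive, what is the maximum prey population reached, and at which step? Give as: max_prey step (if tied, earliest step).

Answer: 50 3

Derivation:
Step 1: prey: 43+8-5=46; pred: 6+2-1=7
Step 2: prey: 46+9-6=49; pred: 7+3-1=9
Step 3: prey: 49+9-8=50; pred: 9+4-1=12
Step 4: prey: 50+10-12=48; pred: 12+6-2=16
Step 5: prey: 48+9-15=42; pred: 16+7-3=20
Step 6: prey: 42+8-16=34; pred: 20+8-4=24
Step 7: prey: 34+6-16=24; pred: 24+8-4=28
Step 8: prey: 24+4-13=15; pred: 28+6-5=29
Step 9: prey: 15+3-8=10; pred: 29+4-5=28
Step 10: prey: 10+2-5=7; pred: 28+2-5=25
Max prey = 50 at step 3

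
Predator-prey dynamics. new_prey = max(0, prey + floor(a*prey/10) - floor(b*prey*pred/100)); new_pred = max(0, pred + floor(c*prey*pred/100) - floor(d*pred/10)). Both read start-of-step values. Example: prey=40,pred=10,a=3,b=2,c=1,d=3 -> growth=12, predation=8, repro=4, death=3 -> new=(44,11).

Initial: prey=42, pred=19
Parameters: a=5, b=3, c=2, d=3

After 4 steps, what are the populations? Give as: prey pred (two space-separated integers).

Answer: 0 43

Derivation:
Step 1: prey: 42+21-23=40; pred: 19+15-5=29
Step 2: prey: 40+20-34=26; pred: 29+23-8=44
Step 3: prey: 26+13-34=5; pred: 44+22-13=53
Step 4: prey: 5+2-7=0; pred: 53+5-15=43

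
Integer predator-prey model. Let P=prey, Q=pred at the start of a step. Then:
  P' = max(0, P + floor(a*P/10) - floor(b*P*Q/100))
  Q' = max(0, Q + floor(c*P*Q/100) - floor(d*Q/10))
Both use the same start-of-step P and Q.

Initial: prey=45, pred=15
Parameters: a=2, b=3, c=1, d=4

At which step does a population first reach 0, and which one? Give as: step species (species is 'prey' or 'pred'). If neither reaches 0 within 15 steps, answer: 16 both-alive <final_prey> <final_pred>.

Answer: 16 both-alive 46 2

Derivation:
Step 1: prey: 45+9-20=34; pred: 15+6-6=15
Step 2: prey: 34+6-15=25; pred: 15+5-6=14
Step 3: prey: 25+5-10=20; pred: 14+3-5=12
Step 4: prey: 20+4-7=17; pred: 12+2-4=10
Step 5: prey: 17+3-5=15; pred: 10+1-4=7
Step 6: prey: 15+3-3=15; pred: 7+1-2=6
Step 7: prey: 15+3-2=16; pred: 6+0-2=4
Step 8: prey: 16+3-1=18; pred: 4+0-1=3
Step 9: prey: 18+3-1=20; pred: 3+0-1=2
Step 10: prey: 20+4-1=23; pred: 2+0-0=2
Step 11: prey: 23+4-1=26; pred: 2+0-0=2
Step 12: prey: 26+5-1=30; pred: 2+0-0=2
Step 13: prey: 30+6-1=35; pred: 2+0-0=2
Step 14: prey: 35+7-2=40; pred: 2+0-0=2
Step 15: prey: 40+8-2=46; pred: 2+0-0=2
No extinction within 15 steps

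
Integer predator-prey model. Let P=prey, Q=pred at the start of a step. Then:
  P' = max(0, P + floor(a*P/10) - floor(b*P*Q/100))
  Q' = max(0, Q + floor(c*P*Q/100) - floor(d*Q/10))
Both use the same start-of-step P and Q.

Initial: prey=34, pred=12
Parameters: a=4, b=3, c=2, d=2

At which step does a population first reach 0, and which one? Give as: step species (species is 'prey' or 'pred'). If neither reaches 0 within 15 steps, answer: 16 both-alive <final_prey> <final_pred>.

Answer: 6 prey

Derivation:
Step 1: prey: 34+13-12=35; pred: 12+8-2=18
Step 2: prey: 35+14-18=31; pred: 18+12-3=27
Step 3: prey: 31+12-25=18; pred: 27+16-5=38
Step 4: prey: 18+7-20=5; pred: 38+13-7=44
Step 5: prey: 5+2-6=1; pred: 44+4-8=40
Step 6: prey: 1+0-1=0; pred: 40+0-8=32
First extinction: prey at step 6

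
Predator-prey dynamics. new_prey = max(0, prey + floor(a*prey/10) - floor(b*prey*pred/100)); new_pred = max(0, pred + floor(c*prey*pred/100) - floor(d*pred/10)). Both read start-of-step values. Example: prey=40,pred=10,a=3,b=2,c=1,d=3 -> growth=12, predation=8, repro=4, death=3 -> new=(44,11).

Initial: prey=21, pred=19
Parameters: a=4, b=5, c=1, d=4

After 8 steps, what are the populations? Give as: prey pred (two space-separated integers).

Answer: 17 2

Derivation:
Step 1: prey: 21+8-19=10; pred: 19+3-7=15
Step 2: prey: 10+4-7=7; pred: 15+1-6=10
Step 3: prey: 7+2-3=6; pred: 10+0-4=6
Step 4: prey: 6+2-1=7; pred: 6+0-2=4
Step 5: prey: 7+2-1=8; pred: 4+0-1=3
Step 6: prey: 8+3-1=10; pred: 3+0-1=2
Step 7: prey: 10+4-1=13; pred: 2+0-0=2
Step 8: prey: 13+5-1=17; pred: 2+0-0=2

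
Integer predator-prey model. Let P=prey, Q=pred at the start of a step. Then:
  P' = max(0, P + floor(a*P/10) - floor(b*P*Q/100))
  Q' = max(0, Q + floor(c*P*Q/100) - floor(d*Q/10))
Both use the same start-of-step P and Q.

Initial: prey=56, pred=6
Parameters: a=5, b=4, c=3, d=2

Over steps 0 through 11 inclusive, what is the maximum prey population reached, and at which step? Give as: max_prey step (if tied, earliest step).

Step 1: prey: 56+28-13=71; pred: 6+10-1=15
Step 2: prey: 71+35-42=64; pred: 15+31-3=43
Step 3: prey: 64+32-110=0; pred: 43+82-8=117
Step 4: prey: 0+0-0=0; pred: 117+0-23=94
Step 5: prey: 0+0-0=0; pred: 94+0-18=76
Step 6: prey: 0+0-0=0; pred: 76+0-15=61
Step 7: prey: 0+0-0=0; pred: 61+0-12=49
Step 8: prey: 0+0-0=0; pred: 49+0-9=40
Step 9: prey: 0+0-0=0; pred: 40+0-8=32
Step 10: prey: 0+0-0=0; pred: 32+0-6=26
Step 11: prey: 0+0-0=0; pred: 26+0-5=21
Max prey = 71 at step 1

Answer: 71 1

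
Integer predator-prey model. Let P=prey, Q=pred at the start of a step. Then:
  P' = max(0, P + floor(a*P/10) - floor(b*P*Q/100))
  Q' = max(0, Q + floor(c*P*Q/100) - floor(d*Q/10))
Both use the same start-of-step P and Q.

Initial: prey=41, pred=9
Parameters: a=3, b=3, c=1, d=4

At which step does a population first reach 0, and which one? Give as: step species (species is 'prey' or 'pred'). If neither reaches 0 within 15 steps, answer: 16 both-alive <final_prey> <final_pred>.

Step 1: prey: 41+12-11=42; pred: 9+3-3=9
Step 2: prey: 42+12-11=43; pred: 9+3-3=9
Step 3: prey: 43+12-11=44; pred: 9+3-3=9
Step 4: prey: 44+13-11=46; pred: 9+3-3=9
Step 5: prey: 46+13-12=47; pred: 9+4-3=10
Step 6: prey: 47+14-14=47; pred: 10+4-4=10
Steps 7-15: state stable at prey=47, pred=10 (no change)
No extinction within 15 steps

Answer: 16 both-alive 47 10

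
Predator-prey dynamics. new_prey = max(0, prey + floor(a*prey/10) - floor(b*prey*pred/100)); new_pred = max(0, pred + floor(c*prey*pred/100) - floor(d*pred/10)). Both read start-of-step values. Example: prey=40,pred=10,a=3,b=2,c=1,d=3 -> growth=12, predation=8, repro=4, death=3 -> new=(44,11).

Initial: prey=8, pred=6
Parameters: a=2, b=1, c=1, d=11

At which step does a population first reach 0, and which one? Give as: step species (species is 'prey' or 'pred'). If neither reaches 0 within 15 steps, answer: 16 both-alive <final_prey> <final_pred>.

Step 1: prey: 8+1-0=9; pred: 6+0-6=0
First extinction: pred at step 1

Answer: 1 pred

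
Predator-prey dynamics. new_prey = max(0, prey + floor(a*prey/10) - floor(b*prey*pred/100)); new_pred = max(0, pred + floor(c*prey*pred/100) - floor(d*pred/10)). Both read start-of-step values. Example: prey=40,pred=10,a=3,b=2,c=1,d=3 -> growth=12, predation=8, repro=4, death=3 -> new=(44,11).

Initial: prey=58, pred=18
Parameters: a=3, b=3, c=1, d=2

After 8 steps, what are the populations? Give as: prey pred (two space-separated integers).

Step 1: prey: 58+17-31=44; pred: 18+10-3=25
Step 2: prey: 44+13-33=24; pred: 25+11-5=31
Step 3: prey: 24+7-22=9; pred: 31+7-6=32
Step 4: prey: 9+2-8=3; pred: 32+2-6=28
Step 5: prey: 3+0-2=1; pred: 28+0-5=23
Step 6: prey: 1+0-0=1; pred: 23+0-4=19
Step 7: prey: 1+0-0=1; pred: 19+0-3=16
Step 8: prey: 1+0-0=1; pred: 16+0-3=13

Answer: 1 13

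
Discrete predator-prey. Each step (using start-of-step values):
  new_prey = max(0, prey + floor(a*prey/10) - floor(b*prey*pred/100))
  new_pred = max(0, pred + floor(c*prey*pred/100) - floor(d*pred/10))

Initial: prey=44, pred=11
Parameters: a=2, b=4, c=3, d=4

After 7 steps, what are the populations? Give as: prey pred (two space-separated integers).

Step 1: prey: 44+8-19=33; pred: 11+14-4=21
Step 2: prey: 33+6-27=12; pred: 21+20-8=33
Step 3: prey: 12+2-15=0; pred: 33+11-13=31
Step 4: prey: 0+0-0=0; pred: 31+0-12=19
Step 5: prey: 0+0-0=0; pred: 19+0-7=12
Step 6: prey: 0+0-0=0; pred: 12+0-4=8
Step 7: prey: 0+0-0=0; pred: 8+0-3=5

Answer: 0 5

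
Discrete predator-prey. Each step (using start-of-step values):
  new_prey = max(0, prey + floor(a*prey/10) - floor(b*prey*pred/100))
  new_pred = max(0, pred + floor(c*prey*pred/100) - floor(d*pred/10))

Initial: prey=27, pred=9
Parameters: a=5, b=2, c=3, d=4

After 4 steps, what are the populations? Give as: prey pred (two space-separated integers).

Step 1: prey: 27+13-4=36; pred: 9+7-3=13
Step 2: prey: 36+18-9=45; pred: 13+14-5=22
Step 3: prey: 45+22-19=48; pred: 22+29-8=43
Step 4: prey: 48+24-41=31; pred: 43+61-17=87

Answer: 31 87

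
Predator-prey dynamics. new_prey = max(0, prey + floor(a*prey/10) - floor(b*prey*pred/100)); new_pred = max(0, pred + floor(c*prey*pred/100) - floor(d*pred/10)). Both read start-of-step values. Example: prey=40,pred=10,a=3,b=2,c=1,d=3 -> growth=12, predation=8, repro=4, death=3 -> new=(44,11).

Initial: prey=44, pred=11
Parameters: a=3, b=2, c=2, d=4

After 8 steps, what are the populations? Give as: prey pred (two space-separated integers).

Answer: 1 14

Derivation:
Step 1: prey: 44+13-9=48; pred: 11+9-4=16
Step 2: prey: 48+14-15=47; pred: 16+15-6=25
Step 3: prey: 47+14-23=38; pred: 25+23-10=38
Step 4: prey: 38+11-28=21; pred: 38+28-15=51
Step 5: prey: 21+6-21=6; pred: 51+21-20=52
Step 6: prey: 6+1-6=1; pred: 52+6-20=38
Step 7: prey: 1+0-0=1; pred: 38+0-15=23
Step 8: prey: 1+0-0=1; pred: 23+0-9=14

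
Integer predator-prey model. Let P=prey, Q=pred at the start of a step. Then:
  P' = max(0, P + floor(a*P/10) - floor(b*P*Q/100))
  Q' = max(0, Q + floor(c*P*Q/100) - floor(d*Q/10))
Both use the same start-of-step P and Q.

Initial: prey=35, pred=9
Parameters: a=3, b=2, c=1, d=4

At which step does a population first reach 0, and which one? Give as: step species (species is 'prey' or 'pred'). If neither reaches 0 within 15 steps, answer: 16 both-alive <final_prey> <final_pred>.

Step 1: prey: 35+10-6=39; pred: 9+3-3=9
Step 2: prey: 39+11-7=43; pred: 9+3-3=9
Step 3: prey: 43+12-7=48; pred: 9+3-3=9
Step 4: prey: 48+14-8=54; pred: 9+4-3=10
Step 5: prey: 54+16-10=60; pred: 10+5-4=11
Step 6: prey: 60+18-13=65; pred: 11+6-4=13
Step 7: prey: 65+19-16=68; pred: 13+8-5=16
Step 8: prey: 68+20-21=67; pred: 16+10-6=20
Step 9: prey: 67+20-26=61; pred: 20+13-8=25
Step 10: prey: 61+18-30=49; pred: 25+15-10=30
Step 11: prey: 49+14-29=34; pred: 30+14-12=32
Step 12: prey: 34+10-21=23; pred: 32+10-12=30
Step 13: prey: 23+6-13=16; pred: 30+6-12=24
Step 14: prey: 16+4-7=13; pred: 24+3-9=18
Step 15: prey: 13+3-4=12; pred: 18+2-7=13
No extinction within 15 steps

Answer: 16 both-alive 12 13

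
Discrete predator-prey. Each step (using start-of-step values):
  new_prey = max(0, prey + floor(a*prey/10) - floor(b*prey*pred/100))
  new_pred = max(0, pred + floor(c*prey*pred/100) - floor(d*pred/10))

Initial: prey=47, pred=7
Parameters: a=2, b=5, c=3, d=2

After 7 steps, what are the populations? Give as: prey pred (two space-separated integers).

Step 1: prey: 47+9-16=40; pred: 7+9-1=15
Step 2: prey: 40+8-30=18; pred: 15+18-3=30
Step 3: prey: 18+3-27=0; pred: 30+16-6=40
Step 4: prey: 0+0-0=0; pred: 40+0-8=32
Step 5: prey: 0+0-0=0; pred: 32+0-6=26
Step 6: prey: 0+0-0=0; pred: 26+0-5=21
Step 7: prey: 0+0-0=0; pred: 21+0-4=17

Answer: 0 17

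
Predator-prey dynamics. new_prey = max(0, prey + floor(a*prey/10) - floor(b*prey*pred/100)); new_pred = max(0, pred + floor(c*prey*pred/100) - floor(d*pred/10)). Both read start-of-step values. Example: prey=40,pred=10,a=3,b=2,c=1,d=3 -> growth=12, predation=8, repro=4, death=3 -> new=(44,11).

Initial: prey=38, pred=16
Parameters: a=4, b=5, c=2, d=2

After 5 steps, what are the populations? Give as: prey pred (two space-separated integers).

Step 1: prey: 38+15-30=23; pred: 16+12-3=25
Step 2: prey: 23+9-28=4; pred: 25+11-5=31
Step 3: prey: 4+1-6=0; pred: 31+2-6=27
Step 4: prey: 0+0-0=0; pred: 27+0-5=22
Step 5: prey: 0+0-0=0; pred: 22+0-4=18

Answer: 0 18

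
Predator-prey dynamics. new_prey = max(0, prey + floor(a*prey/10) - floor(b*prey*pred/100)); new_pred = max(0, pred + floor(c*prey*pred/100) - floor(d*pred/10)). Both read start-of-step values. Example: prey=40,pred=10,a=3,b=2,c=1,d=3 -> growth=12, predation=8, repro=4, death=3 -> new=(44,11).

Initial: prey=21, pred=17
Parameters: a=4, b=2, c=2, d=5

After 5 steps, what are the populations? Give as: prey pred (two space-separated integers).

Step 1: prey: 21+8-7=22; pred: 17+7-8=16
Step 2: prey: 22+8-7=23; pred: 16+7-8=15
Step 3: prey: 23+9-6=26; pred: 15+6-7=14
Step 4: prey: 26+10-7=29; pred: 14+7-7=14
Step 5: prey: 29+11-8=32; pred: 14+8-7=15

Answer: 32 15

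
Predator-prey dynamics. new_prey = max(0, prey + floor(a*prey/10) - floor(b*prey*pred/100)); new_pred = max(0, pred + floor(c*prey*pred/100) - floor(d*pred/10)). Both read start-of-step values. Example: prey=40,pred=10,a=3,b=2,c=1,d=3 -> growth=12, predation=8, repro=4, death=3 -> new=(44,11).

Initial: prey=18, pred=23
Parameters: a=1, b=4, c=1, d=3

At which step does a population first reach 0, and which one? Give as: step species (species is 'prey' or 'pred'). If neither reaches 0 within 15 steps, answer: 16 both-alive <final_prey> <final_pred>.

Answer: 16 both-alive 1 3

Derivation:
Step 1: prey: 18+1-16=3; pred: 23+4-6=21
Step 2: prey: 3+0-2=1; pred: 21+0-6=15
Step 3: prey: 1+0-0=1; pred: 15+0-4=11
Step 4: prey: 1+0-0=1; pred: 11+0-3=8
Step 5: prey: 1+0-0=1; pred: 8+0-2=6
Step 6: prey: 1+0-0=1; pred: 6+0-1=5
Step 7: prey: 1+0-0=1; pred: 5+0-1=4
Step 8: prey: 1+0-0=1; pred: 4+0-1=3
Step 9: prey: 1+0-0=1; pred: 3+0-0=3
Steps 10-15: state stable at prey=1, pred=3 (no change)
No extinction within 15 steps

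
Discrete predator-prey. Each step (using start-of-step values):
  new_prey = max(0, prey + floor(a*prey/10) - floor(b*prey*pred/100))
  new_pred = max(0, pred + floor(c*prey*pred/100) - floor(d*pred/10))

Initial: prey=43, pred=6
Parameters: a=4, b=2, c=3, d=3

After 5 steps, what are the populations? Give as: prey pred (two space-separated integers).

Answer: 0 119

Derivation:
Step 1: prey: 43+17-5=55; pred: 6+7-1=12
Step 2: prey: 55+22-13=64; pred: 12+19-3=28
Step 3: prey: 64+25-35=54; pred: 28+53-8=73
Step 4: prey: 54+21-78=0; pred: 73+118-21=170
Step 5: prey: 0+0-0=0; pred: 170+0-51=119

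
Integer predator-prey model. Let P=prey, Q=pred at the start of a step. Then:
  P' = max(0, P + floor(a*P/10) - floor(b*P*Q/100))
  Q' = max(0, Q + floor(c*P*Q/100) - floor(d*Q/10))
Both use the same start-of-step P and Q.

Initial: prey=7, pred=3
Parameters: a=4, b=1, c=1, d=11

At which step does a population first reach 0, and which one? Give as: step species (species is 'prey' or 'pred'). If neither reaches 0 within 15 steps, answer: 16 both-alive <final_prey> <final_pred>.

Step 1: prey: 7+2-0=9; pred: 3+0-3=0
First extinction: pred at step 1

Answer: 1 pred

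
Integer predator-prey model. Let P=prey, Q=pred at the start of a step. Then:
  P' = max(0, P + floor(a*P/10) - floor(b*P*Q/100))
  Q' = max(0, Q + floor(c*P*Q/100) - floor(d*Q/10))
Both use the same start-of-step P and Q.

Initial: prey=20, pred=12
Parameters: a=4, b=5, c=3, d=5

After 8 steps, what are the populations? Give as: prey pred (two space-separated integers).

Step 1: prey: 20+8-12=16; pred: 12+7-6=13
Step 2: prey: 16+6-10=12; pred: 13+6-6=13
Step 3: prey: 12+4-7=9; pred: 13+4-6=11
Step 4: prey: 9+3-4=8; pred: 11+2-5=8
Step 5: prey: 8+3-3=8; pred: 8+1-4=5
Step 6: prey: 8+3-2=9; pred: 5+1-2=4
Step 7: prey: 9+3-1=11; pred: 4+1-2=3
Step 8: prey: 11+4-1=14; pred: 3+0-1=2

Answer: 14 2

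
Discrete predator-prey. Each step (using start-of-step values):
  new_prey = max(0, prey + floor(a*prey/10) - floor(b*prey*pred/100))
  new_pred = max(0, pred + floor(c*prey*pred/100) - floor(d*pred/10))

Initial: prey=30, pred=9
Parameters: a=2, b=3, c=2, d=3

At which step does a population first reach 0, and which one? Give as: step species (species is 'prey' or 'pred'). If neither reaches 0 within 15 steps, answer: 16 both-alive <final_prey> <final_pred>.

Answer: 16 both-alive 10 3

Derivation:
Step 1: prey: 30+6-8=28; pred: 9+5-2=12
Step 2: prey: 28+5-10=23; pred: 12+6-3=15
Step 3: prey: 23+4-10=17; pred: 15+6-4=17
Step 4: prey: 17+3-8=12; pred: 17+5-5=17
Step 5: prey: 12+2-6=8; pred: 17+4-5=16
Step 6: prey: 8+1-3=6; pred: 16+2-4=14
Step 7: prey: 6+1-2=5; pred: 14+1-4=11
Step 8: prey: 5+1-1=5; pred: 11+1-3=9
Step 9: prey: 5+1-1=5; pred: 9+0-2=7
Step 10: prey: 5+1-1=5; pred: 7+0-2=5
Step 11: prey: 5+1-0=6; pred: 5+0-1=4
Step 12: prey: 6+1-0=7; pred: 4+0-1=3
Step 13: prey: 7+1-0=8; pred: 3+0-0=3
Step 14: prey: 8+1-0=9; pred: 3+0-0=3
Step 15: prey: 9+1-0=10; pred: 3+0-0=3
No extinction within 15 steps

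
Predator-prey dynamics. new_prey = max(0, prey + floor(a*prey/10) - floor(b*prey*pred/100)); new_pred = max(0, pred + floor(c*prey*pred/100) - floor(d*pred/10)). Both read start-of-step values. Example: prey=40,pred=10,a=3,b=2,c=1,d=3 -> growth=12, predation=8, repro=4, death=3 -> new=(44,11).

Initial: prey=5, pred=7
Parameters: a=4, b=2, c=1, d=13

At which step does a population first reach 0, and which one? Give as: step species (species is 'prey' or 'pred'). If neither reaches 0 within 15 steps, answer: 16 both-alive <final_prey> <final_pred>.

Answer: 1 pred

Derivation:
Step 1: prey: 5+2-0=7; pred: 7+0-9=0
First extinction: pred at step 1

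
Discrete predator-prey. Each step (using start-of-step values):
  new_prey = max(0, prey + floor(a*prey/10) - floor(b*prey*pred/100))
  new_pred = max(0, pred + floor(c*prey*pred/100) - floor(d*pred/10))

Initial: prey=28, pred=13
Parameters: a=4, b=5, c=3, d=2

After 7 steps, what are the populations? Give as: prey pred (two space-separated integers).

Answer: 0 13

Derivation:
Step 1: prey: 28+11-18=21; pred: 13+10-2=21
Step 2: prey: 21+8-22=7; pred: 21+13-4=30
Step 3: prey: 7+2-10=0; pred: 30+6-6=30
Step 4: prey: 0+0-0=0; pred: 30+0-6=24
Step 5: prey: 0+0-0=0; pred: 24+0-4=20
Step 6: prey: 0+0-0=0; pred: 20+0-4=16
Step 7: prey: 0+0-0=0; pred: 16+0-3=13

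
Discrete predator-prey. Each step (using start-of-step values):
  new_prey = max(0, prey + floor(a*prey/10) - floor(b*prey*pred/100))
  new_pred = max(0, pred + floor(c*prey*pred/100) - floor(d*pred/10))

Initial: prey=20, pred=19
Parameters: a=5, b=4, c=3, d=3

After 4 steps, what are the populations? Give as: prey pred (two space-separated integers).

Step 1: prey: 20+10-15=15; pred: 19+11-5=25
Step 2: prey: 15+7-15=7; pred: 25+11-7=29
Step 3: prey: 7+3-8=2; pred: 29+6-8=27
Step 4: prey: 2+1-2=1; pred: 27+1-8=20

Answer: 1 20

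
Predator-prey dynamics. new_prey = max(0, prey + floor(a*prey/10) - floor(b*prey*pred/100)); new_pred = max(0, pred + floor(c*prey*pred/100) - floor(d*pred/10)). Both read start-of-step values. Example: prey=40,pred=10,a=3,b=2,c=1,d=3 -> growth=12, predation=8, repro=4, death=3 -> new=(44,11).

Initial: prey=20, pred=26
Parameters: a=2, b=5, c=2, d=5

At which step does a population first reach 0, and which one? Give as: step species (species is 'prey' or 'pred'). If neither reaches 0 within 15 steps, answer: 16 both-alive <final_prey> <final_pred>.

Answer: 1 prey

Derivation:
Step 1: prey: 20+4-26=0; pred: 26+10-13=23
First extinction: prey at step 1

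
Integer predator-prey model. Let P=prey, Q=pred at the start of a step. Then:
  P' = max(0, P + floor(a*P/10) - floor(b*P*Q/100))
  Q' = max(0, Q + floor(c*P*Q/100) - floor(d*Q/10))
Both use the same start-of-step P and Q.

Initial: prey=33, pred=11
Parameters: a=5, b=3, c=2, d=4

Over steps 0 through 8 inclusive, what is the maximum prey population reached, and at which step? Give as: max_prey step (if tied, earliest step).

Step 1: prey: 33+16-10=39; pred: 11+7-4=14
Step 2: prey: 39+19-16=42; pred: 14+10-5=19
Step 3: prey: 42+21-23=40; pred: 19+15-7=27
Step 4: prey: 40+20-32=28; pred: 27+21-10=38
Step 5: prey: 28+14-31=11; pred: 38+21-15=44
Step 6: prey: 11+5-14=2; pred: 44+9-17=36
Step 7: prey: 2+1-2=1; pred: 36+1-14=23
Step 8: prey: 1+0-0=1; pred: 23+0-9=14
Max prey = 42 at step 2

Answer: 42 2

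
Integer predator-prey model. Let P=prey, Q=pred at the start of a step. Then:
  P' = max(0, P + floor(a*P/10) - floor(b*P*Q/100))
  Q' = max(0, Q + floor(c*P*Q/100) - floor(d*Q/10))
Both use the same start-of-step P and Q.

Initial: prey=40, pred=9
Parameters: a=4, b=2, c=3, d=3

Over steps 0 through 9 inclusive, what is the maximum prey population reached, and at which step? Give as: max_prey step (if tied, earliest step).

Step 1: prey: 40+16-7=49; pred: 9+10-2=17
Step 2: prey: 49+19-16=52; pred: 17+24-5=36
Step 3: prey: 52+20-37=35; pred: 36+56-10=82
Step 4: prey: 35+14-57=0; pred: 82+86-24=144
Step 5: prey: 0+0-0=0; pred: 144+0-43=101
Step 6: prey: 0+0-0=0; pred: 101+0-30=71
Step 7: prey: 0+0-0=0; pred: 71+0-21=50
Step 8: prey: 0+0-0=0; pred: 50+0-15=35
Step 9: prey: 0+0-0=0; pred: 35+0-10=25
Max prey = 52 at step 2

Answer: 52 2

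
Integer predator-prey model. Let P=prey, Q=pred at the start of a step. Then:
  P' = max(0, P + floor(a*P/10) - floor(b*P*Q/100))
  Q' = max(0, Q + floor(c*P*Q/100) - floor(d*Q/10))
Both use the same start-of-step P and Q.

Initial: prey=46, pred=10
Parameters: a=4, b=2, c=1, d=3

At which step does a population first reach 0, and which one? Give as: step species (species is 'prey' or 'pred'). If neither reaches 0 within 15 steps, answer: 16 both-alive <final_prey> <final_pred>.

Answer: 16 both-alive 1 5

Derivation:
Step 1: prey: 46+18-9=55; pred: 10+4-3=11
Step 2: prey: 55+22-12=65; pred: 11+6-3=14
Step 3: prey: 65+26-18=73; pred: 14+9-4=19
Step 4: prey: 73+29-27=75; pred: 19+13-5=27
Step 5: prey: 75+30-40=65; pred: 27+20-8=39
Step 6: prey: 65+26-50=41; pred: 39+25-11=53
Step 7: prey: 41+16-43=14; pred: 53+21-15=59
Step 8: prey: 14+5-16=3; pred: 59+8-17=50
Step 9: prey: 3+1-3=1; pred: 50+1-15=36
Step 10: prey: 1+0-0=1; pred: 36+0-10=26
Step 11: prey: 1+0-0=1; pred: 26+0-7=19
Step 12: prey: 1+0-0=1; pred: 19+0-5=14
Step 13: prey: 1+0-0=1; pred: 14+0-4=10
Step 14: prey: 1+0-0=1; pred: 10+0-3=7
Step 15: prey: 1+0-0=1; pred: 7+0-2=5
No extinction within 15 steps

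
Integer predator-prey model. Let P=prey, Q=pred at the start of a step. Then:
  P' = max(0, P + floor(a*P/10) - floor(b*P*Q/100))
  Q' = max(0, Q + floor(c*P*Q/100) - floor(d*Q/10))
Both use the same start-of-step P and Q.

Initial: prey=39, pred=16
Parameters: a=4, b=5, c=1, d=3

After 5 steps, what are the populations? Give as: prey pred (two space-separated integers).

Answer: 3 7

Derivation:
Step 1: prey: 39+15-31=23; pred: 16+6-4=18
Step 2: prey: 23+9-20=12; pred: 18+4-5=17
Step 3: prey: 12+4-10=6; pred: 17+2-5=14
Step 4: prey: 6+2-4=4; pred: 14+0-4=10
Step 5: prey: 4+1-2=3; pred: 10+0-3=7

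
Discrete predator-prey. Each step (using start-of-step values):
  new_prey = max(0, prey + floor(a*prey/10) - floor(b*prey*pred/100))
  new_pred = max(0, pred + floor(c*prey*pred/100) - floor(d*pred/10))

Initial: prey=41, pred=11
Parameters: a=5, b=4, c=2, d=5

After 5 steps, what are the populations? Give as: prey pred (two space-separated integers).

Answer: 6 19

Derivation:
Step 1: prey: 41+20-18=43; pred: 11+9-5=15
Step 2: prey: 43+21-25=39; pred: 15+12-7=20
Step 3: prey: 39+19-31=27; pred: 20+15-10=25
Step 4: prey: 27+13-27=13; pred: 25+13-12=26
Step 5: prey: 13+6-13=6; pred: 26+6-13=19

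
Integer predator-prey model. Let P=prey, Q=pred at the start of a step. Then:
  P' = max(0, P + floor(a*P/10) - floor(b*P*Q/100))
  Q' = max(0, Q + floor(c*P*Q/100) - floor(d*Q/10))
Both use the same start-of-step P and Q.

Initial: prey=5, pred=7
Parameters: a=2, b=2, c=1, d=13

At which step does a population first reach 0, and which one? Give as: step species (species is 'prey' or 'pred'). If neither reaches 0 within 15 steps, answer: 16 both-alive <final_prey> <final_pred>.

Answer: 1 pred

Derivation:
Step 1: prey: 5+1-0=6; pred: 7+0-9=0
First extinction: pred at step 1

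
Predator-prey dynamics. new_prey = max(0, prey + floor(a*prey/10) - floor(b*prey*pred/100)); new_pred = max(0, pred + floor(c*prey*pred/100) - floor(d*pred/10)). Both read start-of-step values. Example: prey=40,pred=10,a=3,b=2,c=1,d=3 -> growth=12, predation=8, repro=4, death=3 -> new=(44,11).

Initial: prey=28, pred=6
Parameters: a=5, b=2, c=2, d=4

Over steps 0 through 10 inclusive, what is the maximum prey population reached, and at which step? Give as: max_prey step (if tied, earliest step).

Step 1: prey: 28+14-3=39; pred: 6+3-2=7
Step 2: prey: 39+19-5=53; pred: 7+5-2=10
Step 3: prey: 53+26-10=69; pred: 10+10-4=16
Step 4: prey: 69+34-22=81; pred: 16+22-6=32
Step 5: prey: 81+40-51=70; pred: 32+51-12=71
Step 6: prey: 70+35-99=6; pred: 71+99-28=142
Step 7: prey: 6+3-17=0; pred: 142+17-56=103
Step 8: prey: 0+0-0=0; pred: 103+0-41=62
Step 9: prey: 0+0-0=0; pred: 62+0-24=38
Step 10: prey: 0+0-0=0; pred: 38+0-15=23
Max prey = 81 at step 4

Answer: 81 4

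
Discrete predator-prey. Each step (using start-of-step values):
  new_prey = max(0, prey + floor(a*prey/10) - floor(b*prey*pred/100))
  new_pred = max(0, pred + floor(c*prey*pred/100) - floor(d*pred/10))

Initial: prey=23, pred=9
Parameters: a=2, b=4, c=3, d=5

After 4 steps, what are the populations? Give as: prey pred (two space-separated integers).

Step 1: prey: 23+4-8=19; pred: 9+6-4=11
Step 2: prey: 19+3-8=14; pred: 11+6-5=12
Step 3: prey: 14+2-6=10; pred: 12+5-6=11
Step 4: prey: 10+2-4=8; pred: 11+3-5=9

Answer: 8 9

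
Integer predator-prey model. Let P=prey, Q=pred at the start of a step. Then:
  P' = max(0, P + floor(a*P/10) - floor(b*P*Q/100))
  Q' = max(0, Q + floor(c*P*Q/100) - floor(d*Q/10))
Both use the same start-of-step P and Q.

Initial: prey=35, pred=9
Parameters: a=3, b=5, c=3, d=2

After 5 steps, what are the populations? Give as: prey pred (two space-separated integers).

Answer: 0 24

Derivation:
Step 1: prey: 35+10-15=30; pred: 9+9-1=17
Step 2: prey: 30+9-25=14; pred: 17+15-3=29
Step 3: prey: 14+4-20=0; pred: 29+12-5=36
Step 4: prey: 0+0-0=0; pred: 36+0-7=29
Step 5: prey: 0+0-0=0; pred: 29+0-5=24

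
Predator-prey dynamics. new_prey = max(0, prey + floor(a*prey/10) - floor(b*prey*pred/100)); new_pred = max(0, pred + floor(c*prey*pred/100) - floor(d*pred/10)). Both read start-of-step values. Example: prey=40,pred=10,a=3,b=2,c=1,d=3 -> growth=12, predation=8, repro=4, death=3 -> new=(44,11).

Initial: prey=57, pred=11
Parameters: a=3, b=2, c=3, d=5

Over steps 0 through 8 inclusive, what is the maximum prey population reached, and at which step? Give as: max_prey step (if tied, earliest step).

Step 1: prey: 57+17-12=62; pred: 11+18-5=24
Step 2: prey: 62+18-29=51; pred: 24+44-12=56
Step 3: prey: 51+15-57=9; pred: 56+85-28=113
Step 4: prey: 9+2-20=0; pred: 113+30-56=87
Step 5: prey: 0+0-0=0; pred: 87+0-43=44
Step 6: prey: 0+0-0=0; pred: 44+0-22=22
Step 7: prey: 0+0-0=0; pred: 22+0-11=11
Step 8: prey: 0+0-0=0; pred: 11+0-5=6
Max prey = 62 at step 1

Answer: 62 1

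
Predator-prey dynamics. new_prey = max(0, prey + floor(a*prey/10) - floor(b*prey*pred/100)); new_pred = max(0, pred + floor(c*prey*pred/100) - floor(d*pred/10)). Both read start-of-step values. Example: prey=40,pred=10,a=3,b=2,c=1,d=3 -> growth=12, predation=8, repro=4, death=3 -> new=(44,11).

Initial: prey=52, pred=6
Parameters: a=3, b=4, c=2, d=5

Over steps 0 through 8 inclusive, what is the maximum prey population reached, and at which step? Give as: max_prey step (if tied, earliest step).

Answer: 55 1

Derivation:
Step 1: prey: 52+15-12=55; pred: 6+6-3=9
Step 2: prey: 55+16-19=52; pred: 9+9-4=14
Step 3: prey: 52+15-29=38; pred: 14+14-7=21
Step 4: prey: 38+11-31=18; pred: 21+15-10=26
Step 5: prey: 18+5-18=5; pred: 26+9-13=22
Step 6: prey: 5+1-4=2; pred: 22+2-11=13
Step 7: prey: 2+0-1=1; pred: 13+0-6=7
Step 8: prey: 1+0-0=1; pred: 7+0-3=4
Max prey = 55 at step 1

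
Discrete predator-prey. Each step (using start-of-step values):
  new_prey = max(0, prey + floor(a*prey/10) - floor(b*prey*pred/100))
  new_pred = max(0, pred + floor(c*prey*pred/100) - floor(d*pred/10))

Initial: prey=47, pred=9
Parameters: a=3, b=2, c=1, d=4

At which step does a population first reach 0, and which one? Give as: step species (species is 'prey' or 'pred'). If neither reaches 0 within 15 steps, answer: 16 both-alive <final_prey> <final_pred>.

Step 1: prey: 47+14-8=53; pred: 9+4-3=10
Step 2: prey: 53+15-10=58; pred: 10+5-4=11
Step 3: prey: 58+17-12=63; pred: 11+6-4=13
Step 4: prey: 63+18-16=65; pred: 13+8-5=16
Step 5: prey: 65+19-20=64; pred: 16+10-6=20
Step 6: prey: 64+19-25=58; pred: 20+12-8=24
Step 7: prey: 58+17-27=48; pred: 24+13-9=28
Step 8: prey: 48+14-26=36; pred: 28+13-11=30
Step 9: prey: 36+10-21=25; pred: 30+10-12=28
Step 10: prey: 25+7-14=18; pred: 28+7-11=24
Step 11: prey: 18+5-8=15; pred: 24+4-9=19
Step 12: prey: 15+4-5=14; pred: 19+2-7=14
Step 13: prey: 14+4-3=15; pred: 14+1-5=10
Step 14: prey: 15+4-3=16; pred: 10+1-4=7
Step 15: prey: 16+4-2=18; pred: 7+1-2=6
No extinction within 15 steps

Answer: 16 both-alive 18 6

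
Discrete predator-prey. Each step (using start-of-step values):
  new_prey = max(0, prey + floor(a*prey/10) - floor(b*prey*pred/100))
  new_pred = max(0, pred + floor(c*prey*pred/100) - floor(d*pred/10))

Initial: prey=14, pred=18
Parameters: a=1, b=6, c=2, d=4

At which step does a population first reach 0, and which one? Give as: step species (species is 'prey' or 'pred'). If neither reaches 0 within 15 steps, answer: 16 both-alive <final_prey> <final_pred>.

Answer: 1 prey

Derivation:
Step 1: prey: 14+1-15=0; pred: 18+5-7=16
First extinction: prey at step 1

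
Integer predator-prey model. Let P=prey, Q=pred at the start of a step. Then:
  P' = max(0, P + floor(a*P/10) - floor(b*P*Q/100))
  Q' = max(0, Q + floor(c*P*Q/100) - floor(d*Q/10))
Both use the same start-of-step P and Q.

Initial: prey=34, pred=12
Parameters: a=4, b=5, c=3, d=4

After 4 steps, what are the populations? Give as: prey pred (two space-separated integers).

Answer: 0 15

Derivation:
Step 1: prey: 34+13-20=27; pred: 12+12-4=20
Step 2: prey: 27+10-27=10; pred: 20+16-8=28
Step 3: prey: 10+4-14=0; pred: 28+8-11=25
Step 4: prey: 0+0-0=0; pred: 25+0-10=15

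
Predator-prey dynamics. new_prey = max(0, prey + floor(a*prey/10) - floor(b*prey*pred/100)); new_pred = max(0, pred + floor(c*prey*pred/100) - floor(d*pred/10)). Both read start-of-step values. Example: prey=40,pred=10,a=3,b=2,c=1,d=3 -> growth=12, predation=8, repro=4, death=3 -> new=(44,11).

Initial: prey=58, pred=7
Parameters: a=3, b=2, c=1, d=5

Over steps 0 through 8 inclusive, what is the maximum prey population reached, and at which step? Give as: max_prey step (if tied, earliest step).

Step 1: prey: 58+17-8=67; pred: 7+4-3=8
Step 2: prey: 67+20-10=77; pred: 8+5-4=9
Step 3: prey: 77+23-13=87; pred: 9+6-4=11
Step 4: prey: 87+26-19=94; pred: 11+9-5=15
Step 5: prey: 94+28-28=94; pred: 15+14-7=22
Step 6: prey: 94+28-41=81; pred: 22+20-11=31
Step 7: prey: 81+24-50=55; pred: 31+25-15=41
Step 8: prey: 55+16-45=26; pred: 41+22-20=43
Max prey = 94 at step 4

Answer: 94 4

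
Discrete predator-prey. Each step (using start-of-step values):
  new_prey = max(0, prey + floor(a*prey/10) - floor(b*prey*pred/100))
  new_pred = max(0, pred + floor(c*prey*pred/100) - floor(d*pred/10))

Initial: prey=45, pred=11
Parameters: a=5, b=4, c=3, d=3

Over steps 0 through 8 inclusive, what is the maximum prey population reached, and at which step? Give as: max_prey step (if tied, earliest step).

Step 1: prey: 45+22-19=48; pred: 11+14-3=22
Step 2: prey: 48+24-42=30; pred: 22+31-6=47
Step 3: prey: 30+15-56=0; pred: 47+42-14=75
Step 4: prey: 0+0-0=0; pred: 75+0-22=53
Step 5: prey: 0+0-0=0; pred: 53+0-15=38
Step 6: prey: 0+0-0=0; pred: 38+0-11=27
Step 7: prey: 0+0-0=0; pred: 27+0-8=19
Step 8: prey: 0+0-0=0; pred: 19+0-5=14
Max prey = 48 at step 1

Answer: 48 1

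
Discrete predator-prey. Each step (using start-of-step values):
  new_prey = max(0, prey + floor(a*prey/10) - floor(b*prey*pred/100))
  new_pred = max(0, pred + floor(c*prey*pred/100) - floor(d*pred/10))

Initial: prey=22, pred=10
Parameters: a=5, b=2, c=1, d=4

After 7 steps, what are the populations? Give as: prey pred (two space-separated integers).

Step 1: prey: 22+11-4=29; pred: 10+2-4=8
Step 2: prey: 29+14-4=39; pred: 8+2-3=7
Step 3: prey: 39+19-5=53; pred: 7+2-2=7
Step 4: prey: 53+26-7=72; pred: 7+3-2=8
Step 5: prey: 72+36-11=97; pred: 8+5-3=10
Step 6: prey: 97+48-19=126; pred: 10+9-4=15
Step 7: prey: 126+63-37=152; pred: 15+18-6=27

Answer: 152 27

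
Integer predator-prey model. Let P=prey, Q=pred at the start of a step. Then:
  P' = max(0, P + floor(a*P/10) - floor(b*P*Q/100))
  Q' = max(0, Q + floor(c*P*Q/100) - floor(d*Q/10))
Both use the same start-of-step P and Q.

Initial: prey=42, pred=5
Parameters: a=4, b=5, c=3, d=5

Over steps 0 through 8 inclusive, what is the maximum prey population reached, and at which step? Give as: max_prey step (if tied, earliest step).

Step 1: prey: 42+16-10=48; pred: 5+6-2=9
Step 2: prey: 48+19-21=46; pred: 9+12-4=17
Step 3: prey: 46+18-39=25; pred: 17+23-8=32
Step 4: prey: 25+10-40=0; pred: 32+24-16=40
Step 5: prey: 0+0-0=0; pred: 40+0-20=20
Step 6: prey: 0+0-0=0; pred: 20+0-10=10
Step 7: prey: 0+0-0=0; pred: 10+0-5=5
Step 8: prey: 0+0-0=0; pred: 5+0-2=3
Max prey = 48 at step 1

Answer: 48 1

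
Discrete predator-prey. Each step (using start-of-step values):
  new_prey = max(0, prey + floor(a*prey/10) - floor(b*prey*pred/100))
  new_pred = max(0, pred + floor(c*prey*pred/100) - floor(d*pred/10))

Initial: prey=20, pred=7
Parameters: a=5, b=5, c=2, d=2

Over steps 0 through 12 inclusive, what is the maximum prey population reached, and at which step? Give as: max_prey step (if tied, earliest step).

Step 1: prey: 20+10-7=23; pred: 7+2-1=8
Step 2: prey: 23+11-9=25; pred: 8+3-1=10
Step 3: prey: 25+12-12=25; pred: 10+5-2=13
Step 4: prey: 25+12-16=21; pred: 13+6-2=17
Step 5: prey: 21+10-17=14; pred: 17+7-3=21
Step 6: prey: 14+7-14=7; pred: 21+5-4=22
Step 7: prey: 7+3-7=3; pred: 22+3-4=21
Step 8: prey: 3+1-3=1; pred: 21+1-4=18
Step 9: prey: 1+0-0=1; pred: 18+0-3=15
Step 10: prey: 1+0-0=1; pred: 15+0-3=12
Step 11: prey: 1+0-0=1; pred: 12+0-2=10
Step 12: prey: 1+0-0=1; pred: 10+0-2=8
Max prey = 25 at step 2

Answer: 25 2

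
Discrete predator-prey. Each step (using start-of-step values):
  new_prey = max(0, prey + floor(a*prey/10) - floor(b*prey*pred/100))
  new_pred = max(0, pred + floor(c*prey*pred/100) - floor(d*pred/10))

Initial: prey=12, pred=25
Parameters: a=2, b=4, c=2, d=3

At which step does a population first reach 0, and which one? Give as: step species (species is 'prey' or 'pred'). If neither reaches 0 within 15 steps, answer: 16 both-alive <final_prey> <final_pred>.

Step 1: prey: 12+2-12=2; pred: 25+6-7=24
Step 2: prey: 2+0-1=1; pred: 24+0-7=17
Step 3: prey: 1+0-0=1; pred: 17+0-5=12
Step 4: prey: 1+0-0=1; pred: 12+0-3=9
Step 5: prey: 1+0-0=1; pred: 9+0-2=7
Step 6: prey: 1+0-0=1; pred: 7+0-2=5
Step 7: prey: 1+0-0=1; pred: 5+0-1=4
Step 8: prey: 1+0-0=1; pred: 4+0-1=3
Step 9: prey: 1+0-0=1; pred: 3+0-0=3
Steps 10-15: state stable at prey=1, pred=3 (no change)
No extinction within 15 steps

Answer: 16 both-alive 1 3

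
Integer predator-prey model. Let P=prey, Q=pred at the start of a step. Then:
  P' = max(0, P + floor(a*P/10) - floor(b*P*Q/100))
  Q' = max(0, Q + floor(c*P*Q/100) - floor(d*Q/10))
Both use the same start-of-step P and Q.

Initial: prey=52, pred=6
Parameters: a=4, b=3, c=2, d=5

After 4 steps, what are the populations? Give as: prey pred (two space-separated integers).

Step 1: prey: 52+20-9=63; pred: 6+6-3=9
Step 2: prey: 63+25-17=71; pred: 9+11-4=16
Step 3: prey: 71+28-34=65; pred: 16+22-8=30
Step 4: prey: 65+26-58=33; pred: 30+39-15=54

Answer: 33 54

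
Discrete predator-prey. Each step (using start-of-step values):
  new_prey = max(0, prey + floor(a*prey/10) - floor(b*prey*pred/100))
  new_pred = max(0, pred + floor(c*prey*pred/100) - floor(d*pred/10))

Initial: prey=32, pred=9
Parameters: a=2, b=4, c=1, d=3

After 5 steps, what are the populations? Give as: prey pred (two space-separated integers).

Step 1: prey: 32+6-11=27; pred: 9+2-2=9
Step 2: prey: 27+5-9=23; pred: 9+2-2=9
Step 3: prey: 23+4-8=19; pred: 9+2-2=9
Step 4: prey: 19+3-6=16; pred: 9+1-2=8
Step 5: prey: 16+3-5=14; pred: 8+1-2=7

Answer: 14 7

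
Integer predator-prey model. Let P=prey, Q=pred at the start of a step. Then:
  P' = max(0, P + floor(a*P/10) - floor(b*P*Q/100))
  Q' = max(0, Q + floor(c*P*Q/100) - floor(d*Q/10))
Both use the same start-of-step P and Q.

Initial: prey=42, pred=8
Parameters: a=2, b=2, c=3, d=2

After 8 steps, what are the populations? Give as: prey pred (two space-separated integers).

Step 1: prey: 42+8-6=44; pred: 8+10-1=17
Step 2: prey: 44+8-14=38; pred: 17+22-3=36
Step 3: prey: 38+7-27=18; pred: 36+41-7=70
Step 4: prey: 18+3-25=0; pred: 70+37-14=93
Step 5: prey: 0+0-0=0; pred: 93+0-18=75
Step 6: prey: 0+0-0=0; pred: 75+0-15=60
Step 7: prey: 0+0-0=0; pred: 60+0-12=48
Step 8: prey: 0+0-0=0; pred: 48+0-9=39

Answer: 0 39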